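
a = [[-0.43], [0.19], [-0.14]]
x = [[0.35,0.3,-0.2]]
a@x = [[-0.15,-0.13,0.09], [0.07,0.06,-0.04], [-0.05,-0.04,0.03]]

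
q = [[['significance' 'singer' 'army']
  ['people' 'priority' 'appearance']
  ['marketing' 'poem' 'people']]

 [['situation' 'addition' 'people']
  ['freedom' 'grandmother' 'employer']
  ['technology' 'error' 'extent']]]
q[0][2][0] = 'marketing'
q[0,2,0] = 'marketing'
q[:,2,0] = ['marketing', 'technology']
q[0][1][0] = 'people'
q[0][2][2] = 'people'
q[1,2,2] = 'extent'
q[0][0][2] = 'army'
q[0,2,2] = 'people'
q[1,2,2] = 'extent'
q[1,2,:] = ['technology', 'error', 'extent']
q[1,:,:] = [['situation', 'addition', 'people'], ['freedom', 'grandmother', 'employer'], ['technology', 'error', 'extent']]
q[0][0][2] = 'army'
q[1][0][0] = 'situation'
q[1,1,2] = 'employer'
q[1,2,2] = 'extent'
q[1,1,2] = 'employer'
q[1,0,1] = 'addition'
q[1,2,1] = 'error'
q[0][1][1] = 'priority'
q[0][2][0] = 'marketing'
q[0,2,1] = 'poem'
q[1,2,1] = 'error'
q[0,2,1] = 'poem'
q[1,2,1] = 'error'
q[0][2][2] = 'people'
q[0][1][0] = 'people'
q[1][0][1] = 'addition'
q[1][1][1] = 'grandmother'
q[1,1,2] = 'employer'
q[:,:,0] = [['significance', 'people', 'marketing'], ['situation', 'freedom', 'technology']]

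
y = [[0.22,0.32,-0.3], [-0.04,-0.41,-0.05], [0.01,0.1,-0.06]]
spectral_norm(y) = 0.59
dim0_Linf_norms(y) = [0.22, 0.41, 0.3]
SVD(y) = [[-0.78,-0.6,-0.16], [0.59,-0.8,0.1], [-0.19,-0.01,0.98]] @ diag([0.590469506132986, 0.27729980172761, 0.03392023421051022]) @ [[-0.33,-0.87,0.37], [-0.36,0.48,0.80], [-0.87,0.13,-0.48]]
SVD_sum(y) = [[0.15, 0.4, -0.17], [-0.12, -0.3, 0.13], [0.04, 0.1, -0.04]] + [[0.06,-0.08,-0.13], [0.08,-0.11,-0.18], [0.0,-0.0,-0.0]] + [[0.00, -0.0, 0.00], [-0.0, 0.0, -0.00], [-0.03, 0.00, -0.02]]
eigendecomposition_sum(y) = [[0.20,0.07,-0.25],[-0.01,-0.00,0.02],[0.0,0.00,-0.00]] + [[0.02, 0.29, 0.07], [-0.03, -0.41, -0.09], [0.01, 0.13, 0.03]] + [[-0.0,-0.04,-0.11], [0.00,0.01,0.03], [-0.00,-0.03,-0.09]]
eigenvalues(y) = [0.19, -0.37, -0.08]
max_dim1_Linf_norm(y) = 0.41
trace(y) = -0.25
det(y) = 0.01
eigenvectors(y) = [[1.0,  0.56,  0.79], [-0.07,  -0.8,  -0.18], [0.01,  0.24,  0.59]]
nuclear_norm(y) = 0.90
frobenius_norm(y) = 0.65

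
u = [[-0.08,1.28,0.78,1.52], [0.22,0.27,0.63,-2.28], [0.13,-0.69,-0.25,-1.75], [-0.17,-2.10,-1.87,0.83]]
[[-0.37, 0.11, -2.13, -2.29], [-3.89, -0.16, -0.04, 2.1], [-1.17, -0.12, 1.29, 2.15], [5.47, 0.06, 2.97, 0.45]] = u@ [[0.07, 0.86, -0.13, -0.33], [-1.29, -0.27, -0.51, -0.28], [-0.9, 0.28, -1.17, -0.38], [1.31, 0.20, -0.38, -1.09]]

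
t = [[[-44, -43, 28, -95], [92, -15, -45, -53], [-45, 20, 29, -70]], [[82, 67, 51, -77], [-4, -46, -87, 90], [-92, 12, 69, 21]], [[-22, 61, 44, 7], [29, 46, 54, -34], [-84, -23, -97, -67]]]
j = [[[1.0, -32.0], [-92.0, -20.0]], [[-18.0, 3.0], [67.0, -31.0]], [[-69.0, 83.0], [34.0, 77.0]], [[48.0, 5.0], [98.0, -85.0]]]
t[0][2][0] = -45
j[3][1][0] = 98.0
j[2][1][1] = 77.0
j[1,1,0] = 67.0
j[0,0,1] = -32.0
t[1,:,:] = [[82, 67, 51, -77], [-4, -46, -87, 90], [-92, 12, 69, 21]]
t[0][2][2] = 29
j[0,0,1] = -32.0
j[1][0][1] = 3.0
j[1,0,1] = 3.0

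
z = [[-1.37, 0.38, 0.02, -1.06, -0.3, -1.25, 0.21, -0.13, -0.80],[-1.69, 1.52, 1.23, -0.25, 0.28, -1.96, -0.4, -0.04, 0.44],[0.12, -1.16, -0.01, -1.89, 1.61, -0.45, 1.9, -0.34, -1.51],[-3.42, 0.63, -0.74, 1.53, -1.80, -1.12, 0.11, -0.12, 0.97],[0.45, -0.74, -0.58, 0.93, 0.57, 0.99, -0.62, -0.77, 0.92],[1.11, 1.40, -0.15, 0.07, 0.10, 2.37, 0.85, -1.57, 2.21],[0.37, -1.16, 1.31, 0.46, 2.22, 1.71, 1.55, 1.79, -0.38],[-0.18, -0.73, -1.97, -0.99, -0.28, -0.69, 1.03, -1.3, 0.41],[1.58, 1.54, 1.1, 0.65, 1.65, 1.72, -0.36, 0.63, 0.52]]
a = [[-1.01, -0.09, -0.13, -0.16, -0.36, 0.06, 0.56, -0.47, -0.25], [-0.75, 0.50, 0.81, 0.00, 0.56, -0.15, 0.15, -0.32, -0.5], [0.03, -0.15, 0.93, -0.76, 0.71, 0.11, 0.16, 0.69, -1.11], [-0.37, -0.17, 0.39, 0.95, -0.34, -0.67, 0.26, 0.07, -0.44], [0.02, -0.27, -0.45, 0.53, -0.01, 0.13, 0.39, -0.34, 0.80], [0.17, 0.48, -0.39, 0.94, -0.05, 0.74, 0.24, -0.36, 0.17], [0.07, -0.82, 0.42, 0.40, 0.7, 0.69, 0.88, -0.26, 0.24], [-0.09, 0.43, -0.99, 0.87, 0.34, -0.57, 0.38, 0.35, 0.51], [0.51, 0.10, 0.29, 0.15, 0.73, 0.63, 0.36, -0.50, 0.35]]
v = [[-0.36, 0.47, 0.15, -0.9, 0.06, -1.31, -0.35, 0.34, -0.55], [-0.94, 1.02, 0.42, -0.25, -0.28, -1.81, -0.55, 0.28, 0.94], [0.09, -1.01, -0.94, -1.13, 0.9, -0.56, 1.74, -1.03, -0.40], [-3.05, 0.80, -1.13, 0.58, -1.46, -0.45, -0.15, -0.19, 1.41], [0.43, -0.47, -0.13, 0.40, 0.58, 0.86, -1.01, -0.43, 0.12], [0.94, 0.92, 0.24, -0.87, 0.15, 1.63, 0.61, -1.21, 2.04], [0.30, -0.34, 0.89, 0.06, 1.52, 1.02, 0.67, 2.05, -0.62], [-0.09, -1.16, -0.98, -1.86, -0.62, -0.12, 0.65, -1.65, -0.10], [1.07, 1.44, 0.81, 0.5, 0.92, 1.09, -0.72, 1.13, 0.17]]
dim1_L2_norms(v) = [1.86, 2.6, 2.93, 3.99, 1.7, 3.35, 3.06, 3.05, 2.83]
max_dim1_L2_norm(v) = 3.99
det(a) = -0.18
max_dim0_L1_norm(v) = 8.85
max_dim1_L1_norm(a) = 4.65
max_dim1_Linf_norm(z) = 3.42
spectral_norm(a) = 2.74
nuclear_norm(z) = 25.55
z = a + v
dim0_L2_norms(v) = [3.55, 2.74, 2.2, 2.67, 2.63, 3.34, 2.5, 3.34, 2.82]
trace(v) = 1.70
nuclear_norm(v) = 21.34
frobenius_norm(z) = 10.56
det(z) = -383.44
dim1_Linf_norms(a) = [1.01, 0.81, 1.11, 0.95, 0.8, 0.94, 0.88, 0.99, 0.73]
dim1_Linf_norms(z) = [1.37, 1.96, 1.9, 3.42, 0.99, 2.37, 2.22, 1.97, 1.72]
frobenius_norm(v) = 8.69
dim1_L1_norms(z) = [5.52, 7.81, 8.99, 10.44, 6.57, 9.83, 10.95, 7.58, 9.75]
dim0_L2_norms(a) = [1.42, 1.22, 1.81, 1.9, 1.48, 1.5, 1.3, 1.22, 1.69]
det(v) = -64.14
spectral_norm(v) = 5.18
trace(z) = 5.38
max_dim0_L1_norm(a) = 4.8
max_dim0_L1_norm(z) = 12.26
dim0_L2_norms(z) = [4.53, 3.31, 3.04, 3.1, 3.75, 4.45, 2.92, 2.92, 3.22]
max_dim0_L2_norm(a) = 1.9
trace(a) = 3.68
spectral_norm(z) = 6.65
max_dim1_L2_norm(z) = 4.52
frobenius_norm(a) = 4.57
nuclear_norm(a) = 11.50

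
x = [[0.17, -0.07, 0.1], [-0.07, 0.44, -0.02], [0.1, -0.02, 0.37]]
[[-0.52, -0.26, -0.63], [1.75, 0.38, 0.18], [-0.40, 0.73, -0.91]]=x @ [[-1.22, -2.99, -2.71], [3.75, 0.52, -0.09], [-0.54, 2.8, -1.72]]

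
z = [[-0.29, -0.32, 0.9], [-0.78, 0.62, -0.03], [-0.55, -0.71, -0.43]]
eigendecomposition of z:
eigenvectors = [[(-0.08-0.64j),-0.08+0.64j,0.41+0.00j], [0.18-0.30j,(0.18+0.3j),-0.87+0.00j], [(0.68+0j),(0.68-0j),(0.28+0j)]]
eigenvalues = [(-0.55+0.83j), (-0.55-0.83j), (1+0j)]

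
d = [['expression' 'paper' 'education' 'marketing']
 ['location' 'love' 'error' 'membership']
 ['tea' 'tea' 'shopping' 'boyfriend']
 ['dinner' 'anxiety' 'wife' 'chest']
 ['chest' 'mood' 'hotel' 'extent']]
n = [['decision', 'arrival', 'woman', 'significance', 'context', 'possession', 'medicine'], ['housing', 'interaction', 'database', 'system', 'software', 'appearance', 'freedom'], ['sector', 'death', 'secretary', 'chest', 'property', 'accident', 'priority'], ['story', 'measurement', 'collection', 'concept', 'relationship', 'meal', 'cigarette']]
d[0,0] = 'expression'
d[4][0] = 'chest'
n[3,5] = 'meal'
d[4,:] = ['chest', 'mood', 'hotel', 'extent']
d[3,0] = 'dinner'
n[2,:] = ['sector', 'death', 'secretary', 'chest', 'property', 'accident', 'priority']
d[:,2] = ['education', 'error', 'shopping', 'wife', 'hotel']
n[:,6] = ['medicine', 'freedom', 'priority', 'cigarette']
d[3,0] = 'dinner'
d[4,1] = 'mood'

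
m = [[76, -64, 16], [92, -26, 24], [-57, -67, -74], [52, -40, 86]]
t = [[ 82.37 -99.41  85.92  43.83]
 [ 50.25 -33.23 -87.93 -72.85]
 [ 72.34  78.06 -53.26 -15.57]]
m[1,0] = 92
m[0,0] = 76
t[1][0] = 50.25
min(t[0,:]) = -99.41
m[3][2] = 86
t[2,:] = [72.34, 78.06, -53.26, -15.57]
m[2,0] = -57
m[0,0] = 76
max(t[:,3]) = 43.83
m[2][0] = -57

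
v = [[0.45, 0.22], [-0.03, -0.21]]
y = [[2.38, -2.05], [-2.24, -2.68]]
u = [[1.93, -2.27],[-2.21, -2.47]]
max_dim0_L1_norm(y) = 4.73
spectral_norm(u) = 3.41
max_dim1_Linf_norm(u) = 2.47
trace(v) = 0.24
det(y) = -10.97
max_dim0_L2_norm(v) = 0.45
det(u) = -9.78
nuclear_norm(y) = 6.63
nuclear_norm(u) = 6.28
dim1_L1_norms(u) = [4.2, 4.68]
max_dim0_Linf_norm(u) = 2.47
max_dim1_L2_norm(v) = 0.5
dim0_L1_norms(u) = [4.14, 4.74]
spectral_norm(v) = 0.52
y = u + v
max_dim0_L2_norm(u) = 3.35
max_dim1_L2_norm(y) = 3.49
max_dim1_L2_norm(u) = 3.31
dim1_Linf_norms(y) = [2.38, 2.68]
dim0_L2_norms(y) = [3.27, 3.37]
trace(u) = -0.54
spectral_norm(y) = 3.49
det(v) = -0.09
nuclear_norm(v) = 0.69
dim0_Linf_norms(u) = [2.21, 2.47]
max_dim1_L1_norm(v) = 0.67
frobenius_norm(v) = 0.54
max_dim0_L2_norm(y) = 3.37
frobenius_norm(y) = 4.70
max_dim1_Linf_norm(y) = 2.68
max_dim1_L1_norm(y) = 4.92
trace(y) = -0.30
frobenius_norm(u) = 4.46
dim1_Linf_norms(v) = [0.45, 0.21]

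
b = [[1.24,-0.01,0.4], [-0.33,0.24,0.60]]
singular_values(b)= [1.31, 0.71]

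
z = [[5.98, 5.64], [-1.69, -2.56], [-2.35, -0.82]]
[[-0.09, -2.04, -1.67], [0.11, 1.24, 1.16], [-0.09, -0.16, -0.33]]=z @[[0.07, 0.31, 0.39],[-0.09, -0.69, -0.71]]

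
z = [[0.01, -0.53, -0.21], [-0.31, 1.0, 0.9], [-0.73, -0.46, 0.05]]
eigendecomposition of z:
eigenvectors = [[(0.34-0.24j), 0.34+0.24j, (0.43+0j)], [(-0.46-0.25j), (-0.46+0.25j), -0.90+0.00j], [0.74+0.00j, 0.74-0.00j, 0.09+0.00j]]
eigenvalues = [0.39j, -0.39j, (1.06+0j)]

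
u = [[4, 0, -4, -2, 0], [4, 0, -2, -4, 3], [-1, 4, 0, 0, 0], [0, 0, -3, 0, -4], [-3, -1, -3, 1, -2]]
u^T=[[4, 4, -1, 0, -3], [0, 0, 4, 0, -1], [-4, -2, 0, -3, -3], [-2, -4, 0, 0, 1], [0, 3, 0, -4, -2]]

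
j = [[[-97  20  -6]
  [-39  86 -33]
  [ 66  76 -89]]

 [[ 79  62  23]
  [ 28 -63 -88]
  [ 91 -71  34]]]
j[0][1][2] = -33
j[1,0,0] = 79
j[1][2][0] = 91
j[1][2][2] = 34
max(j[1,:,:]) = 91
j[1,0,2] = 23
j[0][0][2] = -6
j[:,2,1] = [76, -71]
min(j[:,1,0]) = -39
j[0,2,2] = -89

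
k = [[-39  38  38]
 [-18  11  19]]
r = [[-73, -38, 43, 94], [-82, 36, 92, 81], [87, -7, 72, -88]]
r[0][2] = 43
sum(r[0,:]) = 26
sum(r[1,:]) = 127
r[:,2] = [43, 92, 72]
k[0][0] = -39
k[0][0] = -39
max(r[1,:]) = 92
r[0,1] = -38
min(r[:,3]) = -88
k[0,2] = 38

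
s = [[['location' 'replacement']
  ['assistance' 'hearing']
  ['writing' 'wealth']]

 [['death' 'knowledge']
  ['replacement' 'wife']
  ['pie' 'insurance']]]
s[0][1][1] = 'hearing'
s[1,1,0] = 'replacement'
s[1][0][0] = 'death'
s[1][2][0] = 'pie'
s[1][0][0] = 'death'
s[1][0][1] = 'knowledge'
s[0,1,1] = 'hearing'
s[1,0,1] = 'knowledge'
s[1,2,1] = 'insurance'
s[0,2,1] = 'wealth'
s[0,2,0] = 'writing'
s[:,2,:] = [['writing', 'wealth'], ['pie', 'insurance']]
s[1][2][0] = 'pie'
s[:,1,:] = [['assistance', 'hearing'], ['replacement', 'wife']]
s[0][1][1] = 'hearing'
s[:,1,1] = ['hearing', 'wife']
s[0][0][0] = 'location'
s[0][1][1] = 'hearing'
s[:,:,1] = [['replacement', 'hearing', 'wealth'], ['knowledge', 'wife', 'insurance']]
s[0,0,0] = 'location'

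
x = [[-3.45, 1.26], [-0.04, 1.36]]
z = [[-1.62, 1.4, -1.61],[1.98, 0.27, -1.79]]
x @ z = [[8.08, -4.49, 3.3], [2.76, 0.31, -2.37]]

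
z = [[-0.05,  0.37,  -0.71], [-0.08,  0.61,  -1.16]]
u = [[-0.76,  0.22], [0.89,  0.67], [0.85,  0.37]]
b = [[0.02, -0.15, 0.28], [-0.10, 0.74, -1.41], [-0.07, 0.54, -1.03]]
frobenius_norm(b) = 2.00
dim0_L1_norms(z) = [0.13, 0.98, 1.87]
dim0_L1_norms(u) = [2.5, 1.26]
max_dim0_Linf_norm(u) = 0.89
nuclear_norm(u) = 2.12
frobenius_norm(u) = 1.65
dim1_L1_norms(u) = [0.98, 1.56, 1.22]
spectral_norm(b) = 2.00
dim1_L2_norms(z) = [0.8, 1.31]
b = u @ z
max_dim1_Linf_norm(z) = 1.16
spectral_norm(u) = 1.55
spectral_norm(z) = 1.54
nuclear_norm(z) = 1.54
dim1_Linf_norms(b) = [0.28, 1.41, 1.03]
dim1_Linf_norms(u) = [0.76, 0.89, 0.85]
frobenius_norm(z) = 1.54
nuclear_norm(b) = 2.01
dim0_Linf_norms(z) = [0.08, 0.61, 1.16]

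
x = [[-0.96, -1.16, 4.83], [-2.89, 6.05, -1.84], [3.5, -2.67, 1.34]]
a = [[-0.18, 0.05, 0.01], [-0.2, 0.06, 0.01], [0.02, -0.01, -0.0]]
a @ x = [[0.06, 0.48, -0.95], [0.05, 0.57, -1.06], [0.01, -0.08, 0.12]]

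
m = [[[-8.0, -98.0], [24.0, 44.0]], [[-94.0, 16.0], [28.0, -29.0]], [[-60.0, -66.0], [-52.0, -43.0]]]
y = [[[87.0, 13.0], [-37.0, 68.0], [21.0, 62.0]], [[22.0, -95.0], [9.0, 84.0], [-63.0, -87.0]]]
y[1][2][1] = -87.0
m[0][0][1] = -98.0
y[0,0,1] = 13.0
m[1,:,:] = [[-94.0, 16.0], [28.0, -29.0]]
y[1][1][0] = 9.0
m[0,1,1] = 44.0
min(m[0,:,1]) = -98.0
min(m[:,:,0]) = -94.0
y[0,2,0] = 21.0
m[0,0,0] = -8.0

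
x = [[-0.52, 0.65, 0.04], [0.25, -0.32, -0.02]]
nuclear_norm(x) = 0.93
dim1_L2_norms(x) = [0.83, 0.41]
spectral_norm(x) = 0.93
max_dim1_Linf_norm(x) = 0.65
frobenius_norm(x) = 0.93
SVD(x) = [[-0.90, 0.44], [0.44, 0.9]] @ diag([0.927244345819181, 0.004233573710077524]) @ [[0.62, -0.78, -0.05], [-0.78, -0.62, -0.10]]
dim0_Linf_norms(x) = [0.52, 0.65, 0.04]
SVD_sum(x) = [[-0.52, 0.65, 0.04],[0.25, -0.32, -0.02]] + [[-0.0, -0.00, -0.00], [-0.00, -0.00, -0.00]]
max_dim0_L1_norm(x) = 0.97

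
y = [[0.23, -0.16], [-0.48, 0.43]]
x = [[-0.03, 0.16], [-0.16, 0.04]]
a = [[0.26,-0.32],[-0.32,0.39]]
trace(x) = 0.01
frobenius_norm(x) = 0.23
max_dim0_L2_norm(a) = 0.5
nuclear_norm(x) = 0.32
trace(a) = 0.65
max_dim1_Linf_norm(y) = 0.48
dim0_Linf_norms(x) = [0.16, 0.16]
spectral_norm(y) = 0.70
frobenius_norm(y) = 0.70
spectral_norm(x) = 0.20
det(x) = 0.02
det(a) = -0.00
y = x + a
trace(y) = 0.66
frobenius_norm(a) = 0.65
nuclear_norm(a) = 0.65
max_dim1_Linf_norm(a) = 0.39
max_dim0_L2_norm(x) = 0.16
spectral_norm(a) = 0.65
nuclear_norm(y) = 0.73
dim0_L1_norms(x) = [0.19, 0.2]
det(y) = 0.02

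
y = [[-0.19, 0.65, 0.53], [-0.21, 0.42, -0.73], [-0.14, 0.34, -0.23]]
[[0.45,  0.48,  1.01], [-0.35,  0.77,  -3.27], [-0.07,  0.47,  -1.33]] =y @ [[0.04, 1.59, -1.49], [0.22, 1.66, -1.97], [0.59, -0.56, 3.78]]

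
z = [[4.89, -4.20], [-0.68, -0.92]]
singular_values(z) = [6.45, 1.14]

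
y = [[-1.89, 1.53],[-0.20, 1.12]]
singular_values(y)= [2.59, 0.7]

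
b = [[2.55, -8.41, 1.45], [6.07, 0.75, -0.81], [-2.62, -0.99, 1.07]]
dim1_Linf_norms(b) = [8.41, 6.07, 2.62]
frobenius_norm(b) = 11.24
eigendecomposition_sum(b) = [[(1.28+3.63j), -4.22+0.89j, 0.69-0.64j], [(3.04-0.72j), 0.35+3.48j, (-0.46-0.61j)], [(-1.28+0.72j), (-0.61-1.53j), (0.29+0.22j)]] + [[(1.28-3.63j),-4.22-0.89j,0.69+0.64j], [3.04+0.72j,(0.35-3.48j),(-0.46+0.61j)], [-1.28-0.72j,(-0.61+1.53j),0.29-0.22j]] + [[(-0.01-0j),0.03+0.00j,0.06+0.00j], [-0.01-0.00j,0.05+0.00j,0.10+0.00j], [(-0.05-0j),(0.23+0j),(0.5+0j)]]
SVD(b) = [[-0.98, 0.17, -0.08],[-0.18, -0.88, 0.43],[0.00, 0.44, 0.90]] @ diag([8.990463754312914, 6.730273103436051, 0.5108673365473837]) @ [[-0.40, 0.90, -0.14], [-0.90, -0.37, 0.21], [0.14, 0.21, 0.97]]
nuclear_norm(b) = 16.23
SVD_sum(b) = [[3.57, -7.99, 1.25], [0.67, -1.50, 0.23], [-0.0, 0.01, -0.0]] + [[-1.01, -0.41, 0.24], [5.37, 2.2, -1.26], [-2.68, -1.1, 0.63]] + [[-0.01, -0.01, -0.04], [0.03, 0.05, 0.21], [0.06, 0.1, 0.44]]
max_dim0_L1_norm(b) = 11.24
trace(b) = 4.37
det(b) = 30.91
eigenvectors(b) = [[-0.74+0.00j, -0.74-0.00j, 0.12+0.00j], [-0.06+0.60j, (-0.06-0.6j), (0.2+0j)], [(-0.05-0.28j), -0.05+0.28j, 0.97+0.00j]]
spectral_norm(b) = 8.99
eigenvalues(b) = [(1.92+7.33j), (1.92-7.33j), (0.54+0j)]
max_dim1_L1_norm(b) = 12.41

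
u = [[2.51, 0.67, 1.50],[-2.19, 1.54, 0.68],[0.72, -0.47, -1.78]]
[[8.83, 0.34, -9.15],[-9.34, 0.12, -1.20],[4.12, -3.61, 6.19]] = u@[[3.96, -0.70, -1.19], [-0.13, -1.91, -0.82], [-0.68, 2.25, -3.74]]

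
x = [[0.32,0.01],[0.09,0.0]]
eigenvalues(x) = [0.32, -0.0]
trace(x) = 0.32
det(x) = -0.00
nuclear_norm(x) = 0.34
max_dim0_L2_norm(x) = 0.33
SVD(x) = [[-0.96, -0.27], [-0.27, 0.96]] @ diag([0.3325547711671085, 0.002706321117695679]) @ [[-1.0, -0.03], [0.03, -1.0]]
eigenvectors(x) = [[0.96, -0.03], [0.27, 1.00]]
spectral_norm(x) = 0.33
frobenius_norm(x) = 0.33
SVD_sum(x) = [[0.32, 0.01],[0.09, 0.0]] + [[-0.00, 0.00], [0.00, -0.00]]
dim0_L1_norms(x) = [0.41, 0.01]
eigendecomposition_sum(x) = [[0.32,0.01], [0.09,0.0]] + [[-0.0, 0.0], [0.00, -0.00]]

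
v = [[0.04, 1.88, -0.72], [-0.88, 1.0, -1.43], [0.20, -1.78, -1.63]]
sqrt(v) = [[(0.66-0j), (0.88-0.02j), (-0.35-0.03j)], [-0.40+0.05j, (1.19+0.26j), -0.51+0.54j], [(0.13+0.12j), (-0.65+0.61j), (0.27+1.29j)]]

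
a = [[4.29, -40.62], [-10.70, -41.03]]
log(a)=[[2.70+0.41j, (0.91+2.07j)], [(0.24+0.55j), (3.71+2.73j)]]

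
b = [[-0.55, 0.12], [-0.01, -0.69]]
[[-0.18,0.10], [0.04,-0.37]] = b @ [[0.32, -0.06], [-0.06, 0.54]]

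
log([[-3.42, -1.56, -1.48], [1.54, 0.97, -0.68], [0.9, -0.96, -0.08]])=[[-2.41, -2.97, -3.64], [2.42, 2.06, 2.07], [2.76, 1.74, 2.26]]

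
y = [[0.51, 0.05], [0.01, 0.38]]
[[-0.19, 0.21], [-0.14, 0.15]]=y @ [[-0.34,0.38], [-0.35,0.38]]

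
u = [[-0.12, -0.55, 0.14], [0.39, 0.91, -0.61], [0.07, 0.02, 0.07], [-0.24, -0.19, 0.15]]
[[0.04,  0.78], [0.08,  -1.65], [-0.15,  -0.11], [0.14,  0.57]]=u @ [[-1.14, -1.42], [-0.07, -1.06], [-0.97, 0.21]]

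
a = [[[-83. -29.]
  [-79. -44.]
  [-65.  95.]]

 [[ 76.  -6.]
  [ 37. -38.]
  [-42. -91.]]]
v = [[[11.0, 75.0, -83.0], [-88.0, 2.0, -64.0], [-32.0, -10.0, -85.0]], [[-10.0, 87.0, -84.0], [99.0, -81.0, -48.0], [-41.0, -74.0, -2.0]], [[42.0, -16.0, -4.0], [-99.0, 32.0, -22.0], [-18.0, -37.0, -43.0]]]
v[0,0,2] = -83.0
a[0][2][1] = 95.0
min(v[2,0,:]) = -16.0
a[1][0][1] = -6.0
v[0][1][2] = -64.0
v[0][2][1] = -10.0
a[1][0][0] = 76.0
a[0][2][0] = -65.0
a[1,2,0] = -42.0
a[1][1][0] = 37.0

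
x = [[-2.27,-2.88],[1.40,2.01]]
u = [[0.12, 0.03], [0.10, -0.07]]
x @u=[[-0.56, 0.13], [0.37, -0.1]]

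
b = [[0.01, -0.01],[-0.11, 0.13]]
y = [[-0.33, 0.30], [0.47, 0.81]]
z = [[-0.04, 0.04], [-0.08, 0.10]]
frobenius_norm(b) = 0.17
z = y @ b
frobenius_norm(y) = 1.04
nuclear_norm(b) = 0.17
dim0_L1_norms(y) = [0.8, 1.11]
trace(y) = 0.48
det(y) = -0.41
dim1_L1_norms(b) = [0.02, 0.24]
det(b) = 0.00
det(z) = -0.00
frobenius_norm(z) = 0.14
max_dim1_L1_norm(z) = 0.18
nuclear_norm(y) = 1.38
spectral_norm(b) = 0.17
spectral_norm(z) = 0.14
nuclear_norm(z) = 0.15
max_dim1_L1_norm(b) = 0.24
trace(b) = 0.14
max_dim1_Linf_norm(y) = 0.81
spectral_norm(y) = 0.94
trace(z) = 0.06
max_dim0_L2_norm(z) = 0.11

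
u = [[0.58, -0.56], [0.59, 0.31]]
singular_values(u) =[0.86, 0.59]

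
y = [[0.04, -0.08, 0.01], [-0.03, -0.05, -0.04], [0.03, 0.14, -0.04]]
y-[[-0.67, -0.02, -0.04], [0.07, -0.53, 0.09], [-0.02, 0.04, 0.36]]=[[0.71, -0.06, 0.05], [-0.1, 0.48, -0.13], [0.05, 0.10, -0.40]]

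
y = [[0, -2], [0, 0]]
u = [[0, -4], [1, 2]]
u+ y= [[0, -6], [1, 2]]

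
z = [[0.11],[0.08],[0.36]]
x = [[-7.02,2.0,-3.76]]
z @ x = [[-0.77,0.22,-0.41],[-0.56,0.16,-0.30],[-2.53,0.72,-1.35]]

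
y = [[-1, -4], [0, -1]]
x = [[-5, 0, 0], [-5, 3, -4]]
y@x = [[25, -12, 16], [5, -3, 4]]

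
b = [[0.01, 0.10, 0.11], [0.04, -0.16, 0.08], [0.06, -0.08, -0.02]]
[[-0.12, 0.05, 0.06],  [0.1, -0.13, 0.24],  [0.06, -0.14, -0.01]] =b @ [[-0.26, -1.63, -0.99], [-0.87, 0.49, -0.97], [-0.3, 0.14, 1.55]]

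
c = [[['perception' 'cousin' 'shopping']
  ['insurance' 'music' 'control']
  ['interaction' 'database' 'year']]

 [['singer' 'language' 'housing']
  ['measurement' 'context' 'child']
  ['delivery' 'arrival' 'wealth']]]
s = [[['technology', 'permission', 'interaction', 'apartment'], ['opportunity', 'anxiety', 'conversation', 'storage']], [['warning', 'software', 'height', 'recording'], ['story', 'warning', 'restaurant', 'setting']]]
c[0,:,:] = [['perception', 'cousin', 'shopping'], ['insurance', 'music', 'control'], ['interaction', 'database', 'year']]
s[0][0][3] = 'apartment'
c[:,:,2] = [['shopping', 'control', 'year'], ['housing', 'child', 'wealth']]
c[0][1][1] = 'music'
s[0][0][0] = 'technology'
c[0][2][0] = 'interaction'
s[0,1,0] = 'opportunity'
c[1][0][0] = 'singer'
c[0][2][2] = 'year'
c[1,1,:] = ['measurement', 'context', 'child']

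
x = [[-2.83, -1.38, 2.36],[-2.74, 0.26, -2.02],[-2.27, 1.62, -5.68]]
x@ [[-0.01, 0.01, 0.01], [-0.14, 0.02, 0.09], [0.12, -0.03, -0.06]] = [[0.50, -0.13, -0.29], [-0.25, 0.04, 0.12], [-0.89, 0.18, 0.46]]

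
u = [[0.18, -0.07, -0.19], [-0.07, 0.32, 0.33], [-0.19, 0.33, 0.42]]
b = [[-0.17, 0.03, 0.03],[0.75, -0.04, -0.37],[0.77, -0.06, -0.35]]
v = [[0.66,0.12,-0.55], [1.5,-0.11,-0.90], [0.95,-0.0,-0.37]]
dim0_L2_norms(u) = [0.27, 0.46, 0.57]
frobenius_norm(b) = 1.20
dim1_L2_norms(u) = [0.27, 0.46, 0.57]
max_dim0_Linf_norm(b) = 0.77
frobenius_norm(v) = 2.21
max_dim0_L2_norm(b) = 1.09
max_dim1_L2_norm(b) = 0.85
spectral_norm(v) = 2.19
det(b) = 0.00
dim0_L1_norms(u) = [0.44, 0.72, 0.94]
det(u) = -0.00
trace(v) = 0.18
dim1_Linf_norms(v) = [0.66, 1.5, 0.95]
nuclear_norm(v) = 2.55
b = u @ v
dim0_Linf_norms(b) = [0.77, 0.06, 0.37]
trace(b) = -0.56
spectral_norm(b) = 1.20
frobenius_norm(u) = 0.78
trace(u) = 0.92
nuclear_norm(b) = 1.26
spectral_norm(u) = 0.77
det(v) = -0.07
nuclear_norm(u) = 0.92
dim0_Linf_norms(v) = [1.5, 0.12, 0.9]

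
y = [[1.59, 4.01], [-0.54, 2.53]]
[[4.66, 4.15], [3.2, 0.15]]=y @ [[-0.17, 1.6], [1.23, 0.40]]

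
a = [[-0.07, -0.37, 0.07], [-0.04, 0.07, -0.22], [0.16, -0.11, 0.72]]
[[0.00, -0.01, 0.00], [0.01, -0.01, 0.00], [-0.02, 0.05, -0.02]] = a @ [[-0.01, 0.08, -0.02], [-0.01, 0.03, -0.01], [-0.03, 0.05, -0.02]]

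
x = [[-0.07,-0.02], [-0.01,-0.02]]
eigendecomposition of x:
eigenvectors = [[-0.98, 0.35],[-0.18, -0.94]]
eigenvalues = [-0.07, -0.02]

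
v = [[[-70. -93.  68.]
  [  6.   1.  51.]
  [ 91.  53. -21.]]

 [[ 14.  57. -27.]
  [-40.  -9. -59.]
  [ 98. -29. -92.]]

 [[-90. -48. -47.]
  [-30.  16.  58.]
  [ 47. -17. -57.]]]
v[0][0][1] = -93.0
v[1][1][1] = -9.0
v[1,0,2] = -27.0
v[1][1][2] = -59.0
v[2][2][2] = -57.0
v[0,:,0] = [-70.0, 6.0, 91.0]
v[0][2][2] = -21.0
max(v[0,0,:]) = 68.0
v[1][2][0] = 98.0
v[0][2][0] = 91.0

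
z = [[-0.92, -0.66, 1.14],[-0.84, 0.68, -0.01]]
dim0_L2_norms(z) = [1.25, 0.95, 1.14]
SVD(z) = [[-0.98, -0.21], [-0.21, 0.98]] @ diag([1.62715900580757, 1.0497873926749748]) @ [[0.66, 0.31, -0.68], [-0.6, 0.76, -0.23]]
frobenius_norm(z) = 1.94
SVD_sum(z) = [[-1.05, -0.49, 1.09], [-0.22, -0.10, 0.23]] + [[0.13, -0.17, 0.05], [-0.62, 0.78, -0.24]]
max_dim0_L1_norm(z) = 1.76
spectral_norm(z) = 1.63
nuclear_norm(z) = 2.68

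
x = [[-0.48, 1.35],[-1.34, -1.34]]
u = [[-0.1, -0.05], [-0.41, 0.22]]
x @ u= [[-0.51, 0.32], [0.68, -0.23]]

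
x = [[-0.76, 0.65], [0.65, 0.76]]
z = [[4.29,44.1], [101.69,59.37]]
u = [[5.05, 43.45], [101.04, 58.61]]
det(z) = -4229.83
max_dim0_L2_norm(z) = 101.78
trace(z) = 63.66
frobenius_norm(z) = 125.81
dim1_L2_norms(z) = [44.31, 117.75]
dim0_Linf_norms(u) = [101.04, 58.61]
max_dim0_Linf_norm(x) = 0.76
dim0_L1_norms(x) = [1.41, 1.41]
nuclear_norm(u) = 154.10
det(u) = -4094.21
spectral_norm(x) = 1.00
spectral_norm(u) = 119.97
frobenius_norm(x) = 1.41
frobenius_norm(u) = 124.73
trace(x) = 0.00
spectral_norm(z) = 120.85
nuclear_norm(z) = 155.85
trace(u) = 63.66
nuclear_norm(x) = 2.00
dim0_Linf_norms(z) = [101.69, 59.37]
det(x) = -1.00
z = x + u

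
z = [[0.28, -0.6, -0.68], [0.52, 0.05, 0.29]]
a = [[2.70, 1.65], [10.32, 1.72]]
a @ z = [[1.61, -1.54, -1.36], [3.78, -6.11, -6.52]]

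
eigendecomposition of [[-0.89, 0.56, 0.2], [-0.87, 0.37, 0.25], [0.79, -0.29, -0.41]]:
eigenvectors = [[(-0.31+0j), -0.14+0.16j, (-0.14-0.16j)], [(-0.05+0j), -0.46+0.12j, (-0.46-0.12j)], [-0.95+0.00j, 0.85+0.00j, (0.85-0j)]]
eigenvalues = [(-0.17+0j), (-0.38+0.11j), (-0.38-0.11j)]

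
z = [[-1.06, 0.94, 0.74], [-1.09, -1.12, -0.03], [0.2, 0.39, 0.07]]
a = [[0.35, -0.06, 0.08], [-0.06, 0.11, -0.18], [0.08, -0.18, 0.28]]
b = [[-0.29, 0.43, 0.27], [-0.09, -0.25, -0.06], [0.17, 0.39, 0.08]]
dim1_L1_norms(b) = [0.99, 0.4, 0.64]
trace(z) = -2.11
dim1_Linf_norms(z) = [1.06, 1.12, 0.39]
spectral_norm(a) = 0.47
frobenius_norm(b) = 0.78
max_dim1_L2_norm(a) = 0.36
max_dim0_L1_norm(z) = 2.45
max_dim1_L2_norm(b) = 0.58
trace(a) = 0.74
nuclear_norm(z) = 3.23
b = a @ z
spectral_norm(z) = 1.62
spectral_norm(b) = 0.69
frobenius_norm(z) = 2.28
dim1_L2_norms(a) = [0.36, 0.22, 0.34]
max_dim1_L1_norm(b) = 0.99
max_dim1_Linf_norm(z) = 1.12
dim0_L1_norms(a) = [0.49, 0.35, 0.54]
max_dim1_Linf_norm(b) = 0.43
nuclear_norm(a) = 0.75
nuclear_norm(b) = 1.05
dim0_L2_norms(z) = [1.53, 1.51, 0.74]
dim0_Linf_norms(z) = [1.09, 1.12, 0.74]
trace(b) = -0.46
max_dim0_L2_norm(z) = 1.53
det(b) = -0.00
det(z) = -0.01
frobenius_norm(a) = 0.55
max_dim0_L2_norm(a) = 0.36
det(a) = -0.00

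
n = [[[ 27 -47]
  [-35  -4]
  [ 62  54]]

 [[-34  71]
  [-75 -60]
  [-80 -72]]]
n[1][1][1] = -60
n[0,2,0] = 62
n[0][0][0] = 27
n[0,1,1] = -4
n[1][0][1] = 71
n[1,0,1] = 71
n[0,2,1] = 54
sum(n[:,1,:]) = -174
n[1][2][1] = -72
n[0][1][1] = -4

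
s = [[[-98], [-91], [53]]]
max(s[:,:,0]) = 53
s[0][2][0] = 53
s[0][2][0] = 53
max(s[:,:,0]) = 53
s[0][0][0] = -98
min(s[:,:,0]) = -98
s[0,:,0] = [-98, -91, 53]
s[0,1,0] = -91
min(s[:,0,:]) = -98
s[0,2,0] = 53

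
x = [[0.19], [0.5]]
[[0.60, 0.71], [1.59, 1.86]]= x @[[3.18, 3.73]]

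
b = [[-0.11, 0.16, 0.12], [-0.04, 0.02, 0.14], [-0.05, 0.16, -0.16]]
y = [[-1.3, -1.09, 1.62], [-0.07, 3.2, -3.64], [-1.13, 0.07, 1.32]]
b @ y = [[-0.00,0.64,-0.6],  [-0.11,0.12,0.05],  [0.23,0.56,-0.87]]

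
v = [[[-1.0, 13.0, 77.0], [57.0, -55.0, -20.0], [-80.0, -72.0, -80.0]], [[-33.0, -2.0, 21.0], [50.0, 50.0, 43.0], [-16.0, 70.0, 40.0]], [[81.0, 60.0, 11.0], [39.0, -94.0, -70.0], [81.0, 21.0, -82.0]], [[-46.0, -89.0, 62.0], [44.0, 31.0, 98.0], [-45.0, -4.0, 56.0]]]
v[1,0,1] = -2.0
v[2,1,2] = -70.0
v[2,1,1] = -94.0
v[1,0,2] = 21.0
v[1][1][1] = 50.0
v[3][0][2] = 62.0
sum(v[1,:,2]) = 104.0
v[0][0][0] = -1.0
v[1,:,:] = [[-33.0, -2.0, 21.0], [50.0, 50.0, 43.0], [-16.0, 70.0, 40.0]]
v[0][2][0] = -80.0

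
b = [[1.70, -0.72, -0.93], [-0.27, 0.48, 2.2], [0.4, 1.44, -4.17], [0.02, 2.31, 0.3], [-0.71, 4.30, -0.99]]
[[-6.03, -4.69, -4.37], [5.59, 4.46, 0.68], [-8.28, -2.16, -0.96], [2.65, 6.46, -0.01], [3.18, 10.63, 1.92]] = b @ [[-2.02,  -0.91,  -2.57],[0.89,  2.63,  0.02],[2.1,  1.34,  -0.01]]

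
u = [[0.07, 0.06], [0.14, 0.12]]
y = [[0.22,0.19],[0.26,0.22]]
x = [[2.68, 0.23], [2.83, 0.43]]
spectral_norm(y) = 0.45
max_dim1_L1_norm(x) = 3.26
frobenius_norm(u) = 0.21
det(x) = 0.50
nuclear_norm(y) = 0.45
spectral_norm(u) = 0.21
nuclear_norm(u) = 0.21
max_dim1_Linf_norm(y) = 0.26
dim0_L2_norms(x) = [3.9, 0.49]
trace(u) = 0.19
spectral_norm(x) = 3.93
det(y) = -0.00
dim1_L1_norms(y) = [0.41, 0.48]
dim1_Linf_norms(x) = [2.68, 2.83]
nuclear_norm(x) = 4.05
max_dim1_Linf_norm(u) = 0.14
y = x @ u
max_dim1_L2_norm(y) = 0.34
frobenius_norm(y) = 0.45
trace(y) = 0.44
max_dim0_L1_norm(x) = 5.51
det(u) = 0.00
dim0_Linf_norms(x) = [2.83, 0.43]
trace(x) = 3.11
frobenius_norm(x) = 3.93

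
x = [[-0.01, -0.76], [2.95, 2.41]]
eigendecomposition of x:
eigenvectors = [[0.37-0.27j, (0.37+0.27j)], [(-0.89+0j), (-0.89-0j)]]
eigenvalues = [(1.2+0.88j), (1.2-0.88j)]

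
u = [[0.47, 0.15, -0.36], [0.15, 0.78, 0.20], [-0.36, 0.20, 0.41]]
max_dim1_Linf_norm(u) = 0.78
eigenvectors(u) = [[-0.64, 0.77, -0.06],[0.30, 0.32, 0.9],[-0.71, -0.56, 0.44]]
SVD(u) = [[0.06, 0.77, 0.64], [-0.9, 0.32, -0.30], [-0.44, -0.56, 0.71]] @ diag([0.8678287385064103, 0.7927628464109918, 0.0005915849174022989]) @ [[0.06,-0.90,-0.44], [0.77,0.32,-0.56], [-0.64,0.3,-0.71]]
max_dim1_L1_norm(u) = 1.13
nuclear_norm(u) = 1.66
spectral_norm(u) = 0.87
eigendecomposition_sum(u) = [[-0.00, 0.00, -0.0], [0.00, -0.0, 0.0], [-0.0, 0.0, -0.0]] + [[0.47,0.19,-0.34], [0.19,0.08,-0.14], [-0.34,-0.14,0.24]] + [[0.0, -0.04, -0.02], [-0.04, 0.7, 0.34], [-0.02, 0.34, 0.17]]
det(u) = -0.00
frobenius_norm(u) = 1.18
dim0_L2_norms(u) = [0.61, 0.82, 0.58]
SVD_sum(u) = [[0.0, -0.04, -0.02],[-0.04, 0.70, 0.34],[-0.02, 0.34, 0.17]] + [[0.47, 0.19, -0.34],[0.19, 0.08, -0.14],[-0.34, -0.14, 0.24]] + [[-0.00, 0.0, -0.00],[0.0, -0.0, 0.00],[-0.0, 0.0, -0.00]]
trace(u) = 1.66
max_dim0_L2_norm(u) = 0.82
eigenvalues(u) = [-0.0, 0.79, 0.87]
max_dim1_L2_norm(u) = 0.82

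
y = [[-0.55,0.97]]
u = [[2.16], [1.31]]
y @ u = [[0.08]]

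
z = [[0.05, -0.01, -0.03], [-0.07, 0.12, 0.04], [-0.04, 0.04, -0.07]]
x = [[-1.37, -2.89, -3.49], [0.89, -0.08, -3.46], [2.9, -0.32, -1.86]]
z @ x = [[-0.16, -0.13, -0.08], [0.32, 0.18, -0.25], [-0.11, 0.13, 0.13]]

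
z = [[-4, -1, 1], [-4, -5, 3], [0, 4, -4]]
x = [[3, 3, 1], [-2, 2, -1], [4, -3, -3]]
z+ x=[[-1, 2, 2], [-6, -3, 2], [4, 1, -7]]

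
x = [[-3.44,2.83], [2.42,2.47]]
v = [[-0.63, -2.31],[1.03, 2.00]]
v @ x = [[-3.42, -7.49],[1.30, 7.85]]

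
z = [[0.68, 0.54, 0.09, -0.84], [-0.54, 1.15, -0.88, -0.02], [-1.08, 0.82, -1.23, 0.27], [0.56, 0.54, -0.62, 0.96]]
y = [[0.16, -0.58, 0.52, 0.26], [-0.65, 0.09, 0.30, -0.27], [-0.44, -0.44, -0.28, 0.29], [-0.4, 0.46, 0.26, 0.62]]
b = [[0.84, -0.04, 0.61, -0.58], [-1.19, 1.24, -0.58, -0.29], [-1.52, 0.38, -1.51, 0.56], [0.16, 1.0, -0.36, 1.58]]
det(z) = -0.65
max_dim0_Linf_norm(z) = 1.23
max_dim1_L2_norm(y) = 0.91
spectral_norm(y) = 0.99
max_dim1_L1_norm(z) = 3.4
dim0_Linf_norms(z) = [1.08, 1.15, 1.23, 0.96]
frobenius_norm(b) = 3.67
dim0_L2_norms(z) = [1.49, 1.61, 1.64, 1.3]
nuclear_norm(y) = 3.22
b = z + y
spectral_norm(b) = 3.03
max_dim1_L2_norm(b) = 2.25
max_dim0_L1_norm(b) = 3.71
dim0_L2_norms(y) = [0.9, 0.87, 0.71, 0.78]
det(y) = 0.40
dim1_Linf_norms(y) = [0.58, 0.65, 0.44, 0.62]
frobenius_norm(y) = 1.63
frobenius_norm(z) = 3.03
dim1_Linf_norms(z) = [0.84, 1.15, 1.23, 0.96]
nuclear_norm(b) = 6.13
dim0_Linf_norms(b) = [1.52, 1.24, 1.51, 1.58]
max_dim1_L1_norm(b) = 3.97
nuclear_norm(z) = 5.14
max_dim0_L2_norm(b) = 2.11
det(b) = -1.40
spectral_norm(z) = 2.44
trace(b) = 2.15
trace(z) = 1.56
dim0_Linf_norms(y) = [0.65, 0.58, 0.52, 0.62]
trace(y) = 0.59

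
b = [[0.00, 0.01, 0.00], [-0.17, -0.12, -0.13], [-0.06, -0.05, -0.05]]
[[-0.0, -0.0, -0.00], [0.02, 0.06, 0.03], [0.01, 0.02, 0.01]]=b @ [[0.09,  -0.14,  -0.2], [-0.11,  -0.09,  -0.12], [-0.15,  -0.17,  0.15]]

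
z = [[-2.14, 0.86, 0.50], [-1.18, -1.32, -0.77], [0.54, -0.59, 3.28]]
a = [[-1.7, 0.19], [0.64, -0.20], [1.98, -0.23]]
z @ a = [[5.18, -0.69], [-0.36, 0.22], [5.2, -0.53]]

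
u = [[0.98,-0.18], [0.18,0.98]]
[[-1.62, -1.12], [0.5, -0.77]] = u@[[-1.51, -1.25], [0.79, -0.56]]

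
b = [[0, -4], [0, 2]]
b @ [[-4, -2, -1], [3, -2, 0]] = [[-12, 8, 0], [6, -4, 0]]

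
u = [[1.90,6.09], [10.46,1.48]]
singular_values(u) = [11.04, 5.52]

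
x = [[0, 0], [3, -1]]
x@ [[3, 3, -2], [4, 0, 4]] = [[0, 0, 0], [5, 9, -10]]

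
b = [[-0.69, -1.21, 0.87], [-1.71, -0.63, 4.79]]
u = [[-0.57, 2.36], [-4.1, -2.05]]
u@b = [[-3.64,-0.8,10.81], [6.33,6.25,-13.39]]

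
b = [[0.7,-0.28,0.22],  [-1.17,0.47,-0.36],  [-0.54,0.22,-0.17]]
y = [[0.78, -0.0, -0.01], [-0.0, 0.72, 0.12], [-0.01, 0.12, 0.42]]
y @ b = [[0.55, -0.22, 0.17], [-0.91, 0.36, -0.28], [-0.37, 0.15, -0.12]]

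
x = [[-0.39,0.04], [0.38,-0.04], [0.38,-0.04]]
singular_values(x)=[0.67, 0.0]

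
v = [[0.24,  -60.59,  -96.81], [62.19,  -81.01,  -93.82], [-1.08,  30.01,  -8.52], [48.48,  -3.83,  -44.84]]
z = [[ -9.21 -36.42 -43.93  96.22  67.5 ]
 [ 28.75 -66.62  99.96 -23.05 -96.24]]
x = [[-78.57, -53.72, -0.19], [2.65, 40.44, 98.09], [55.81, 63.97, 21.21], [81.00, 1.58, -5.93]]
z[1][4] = -96.24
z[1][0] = 28.75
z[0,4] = 67.5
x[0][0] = -78.57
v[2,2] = -8.52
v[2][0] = -1.08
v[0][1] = -60.59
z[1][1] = -66.62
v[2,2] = -8.52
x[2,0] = 55.81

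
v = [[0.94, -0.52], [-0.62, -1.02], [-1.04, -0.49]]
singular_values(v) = [1.65, 1.09]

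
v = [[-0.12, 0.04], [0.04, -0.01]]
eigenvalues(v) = [-0.13, 0.0]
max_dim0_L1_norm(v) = 0.16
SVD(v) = [[-0.95, 0.31], [0.31, 0.95]] @ diag([0.1330073525436772, 0.003007352543677217]) @ [[0.95, -0.31], [0.31, 0.95]]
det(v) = -0.00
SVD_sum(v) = [[-0.12, 0.04], [0.04, -0.01]] + [[0.00, 0.00], [0.00, 0.00]]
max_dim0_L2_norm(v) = 0.13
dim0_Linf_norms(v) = [0.12, 0.04]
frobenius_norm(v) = 0.13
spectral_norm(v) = 0.13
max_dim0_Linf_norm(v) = 0.12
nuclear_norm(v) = 0.14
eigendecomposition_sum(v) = [[-0.12, 0.04], [0.04, -0.01]] + [[0.0, 0.00], [0.00, 0.00]]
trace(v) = -0.13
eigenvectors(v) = [[-0.95, -0.31], [0.31, -0.95]]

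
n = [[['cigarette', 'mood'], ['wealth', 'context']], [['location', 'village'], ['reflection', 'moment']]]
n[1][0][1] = 'village'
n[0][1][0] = 'wealth'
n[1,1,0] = 'reflection'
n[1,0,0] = 'location'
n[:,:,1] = [['mood', 'context'], ['village', 'moment']]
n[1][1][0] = 'reflection'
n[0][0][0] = 'cigarette'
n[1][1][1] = 'moment'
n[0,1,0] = 'wealth'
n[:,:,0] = [['cigarette', 'wealth'], ['location', 'reflection']]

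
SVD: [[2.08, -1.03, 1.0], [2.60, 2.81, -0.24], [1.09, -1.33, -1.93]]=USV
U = [[-0.25,  0.60,  -0.76], [-0.97,  -0.15,  0.2], [0.00,  0.79,  0.62]]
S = [3.91, 2.84, 2.1]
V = [[-0.78,-0.63,-0.0], [0.6,-0.74,-0.31], [-0.19,0.24,-0.95]]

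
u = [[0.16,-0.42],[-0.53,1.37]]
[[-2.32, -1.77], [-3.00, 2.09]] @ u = [[0.57, -1.45], [-1.59, 4.12]]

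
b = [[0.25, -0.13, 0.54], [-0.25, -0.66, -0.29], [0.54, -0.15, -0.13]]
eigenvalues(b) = [0.69, -0.49, -0.73]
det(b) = 0.25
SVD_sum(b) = [[0.18, 0.23, 0.22], [-0.35, -0.45, -0.43], [0.05, 0.06, 0.06]] + [[0.24, -0.24, 0.05], [0.17, -0.16, 0.03], [0.33, -0.32, 0.07]] + [[-0.17, -0.12, 0.27], [-0.07, -0.05, 0.11], [0.16, 0.12, -0.25]]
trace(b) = -0.54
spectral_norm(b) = 0.81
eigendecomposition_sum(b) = [[0.43, -0.08, 0.31],  [-0.15, 0.03, -0.11],  [0.31, -0.06, 0.23]] + [[-0.18, -0.06, 0.22],  [-0.12, -0.04, 0.14],  [0.22, 0.07, -0.27]] + [[-0.00, 0.01, 0.00], [0.01, -0.65, -0.32], [0.0, -0.17, -0.08]]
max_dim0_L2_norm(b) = 0.69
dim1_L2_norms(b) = [0.61, 0.76, 0.58]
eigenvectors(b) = [[0.78, -0.59, -0.01], [-0.27, -0.37, 0.97], [0.57, 0.72, 0.25]]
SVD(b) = [[-0.46, -0.55, -0.70],[0.88, -0.38, -0.28],[-0.12, -0.75, 0.66]] @ diag([0.8066881472610372, 0.6273607456903876, 0.48976803472190367]) @ [[-0.49, -0.63, -0.6], [-0.71, 0.69, -0.14], [0.51, 0.36, -0.78]]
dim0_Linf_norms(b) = [0.54, 0.66, 0.54]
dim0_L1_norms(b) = [1.04, 0.94, 0.96]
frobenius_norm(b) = 1.13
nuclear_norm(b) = 1.92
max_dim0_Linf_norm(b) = 0.66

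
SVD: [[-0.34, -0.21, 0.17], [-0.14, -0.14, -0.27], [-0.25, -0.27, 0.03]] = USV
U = [[-0.72, 0.41, -0.56], [-0.29, -0.91, -0.30], [-0.64, -0.05, 0.77]]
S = [0.58, 0.32, 0.06]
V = [[0.77, 0.63, -0.11], [-0.00, 0.17, 0.99], [0.64, -0.76, 0.13]]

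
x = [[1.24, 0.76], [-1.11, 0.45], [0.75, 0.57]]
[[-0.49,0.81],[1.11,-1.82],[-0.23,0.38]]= x @ [[-0.76, 1.25], [0.59, -0.97]]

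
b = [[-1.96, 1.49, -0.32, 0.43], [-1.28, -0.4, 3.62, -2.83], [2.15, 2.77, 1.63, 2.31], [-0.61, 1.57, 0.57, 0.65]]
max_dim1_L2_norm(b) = 4.79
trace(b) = -0.08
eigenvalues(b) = [(-2.13+2.39j), (-2.13-2.39j), (4.18+0j), 0j]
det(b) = 0.09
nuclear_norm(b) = 12.29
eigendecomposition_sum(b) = [[(-1.01+0.74j), 0.64+0.39j, -0.31-0.66j, (0.2+1.01j)],[(-0.79-1.66j), (-0.74+0.81j), (1.04-0.26j), -1.50+0.00j],[(0.8+0.96j), 0.36-0.66j, -0.64+0.34j, (0.99-0.25j)],[(-0.41+0.55j), (0.4+0.1j), (-0.27-0.3j), (0.26+0.49j)]] + [[(-1.01-0.74j), (0.64-0.39j), -0.31+0.66j, (0.2-1.01j)], [(-0.79+1.66j), (-0.74-0.81j), 1.04+0.26j, -1.50-0.00j], [0.80-0.96j, 0.36+0.66j, (-0.64-0.34j), (0.99+0.25j)], [-0.41-0.55j, (0.4-0.1j), -0.27+0.30j, (0.26-0.49j)]] + [[(0.06+0j), 0.21-0.00j, 0.30+0.00j, (0.03-0j)], [0.30+0.00j, 1.09-0.00j, (1.54+0j), 0.17-0.00j], [0.56+0.00j, 2.06-0.00j, 2.92+0.00j, (0.33-0j)], [0.21+0.00j, (0.78-0j), 1.10+0.00j, (0.12-0j)]] + [[0j, -0j, 0.00+0.00j, (-0-0j)], [0.00+0.00j, 0.00-0.00j, 0.00+0.00j, -0.00-0.00j], [-0.00-0.00j, -0.00+0.00j, -0.00-0.00j, 0.00+0.00j], [-0.00-0.00j, -0.00+0.00j, (-0-0j), 0.00+0.00j]]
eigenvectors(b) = [[(-0.09-0.47j), (-0.09+0.47j), -0.09+0.00j, -0.32+0.00j], [(0.7+0j), 0.70-0.00j, -0.44+0.00j, (-0.54+0j)], [-0.46+0.12j, -0.46-0.12j, -0.84+0.00j, (0.36+0j)], [-0.12-0.23j, -0.12+0.23j, (-0.32+0j), 0.69+0.00j]]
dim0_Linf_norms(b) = [2.15, 2.77, 3.62, 2.83]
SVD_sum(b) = [[0.12, 0.13, -0.09, 0.21], [-1.60, -1.80, 1.18, -2.78], [1.39, 1.56, -1.02, 2.41], [0.32, 0.36, -0.24, 0.56]] + [[0.02, 0.19, 0.31, -0.0], [0.19, 1.47, 2.41, -0.04], [0.20, 1.53, 2.51, -0.04], [0.08, 0.65, 1.07, -0.02]] + [[-2.1, 1.17, -0.54, 0.23],[0.13, -0.07, 0.03, -0.01],[0.57, -0.31, 0.15, -0.06],[-1.01, 0.56, -0.26, 0.11]] + [[0.00, 0.0, -0.00, -0.0], [0.0, 0.00, -0.0, -0.00], [0.00, 0.0, -0.00, -0.00], [-0.0, -0.0, 0.0, 0.00]]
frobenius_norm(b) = 7.29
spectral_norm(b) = 5.17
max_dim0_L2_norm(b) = 4.02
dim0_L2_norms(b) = [3.24, 3.54, 4.02, 3.74]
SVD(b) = [[0.06, -0.09, -0.87, -0.47], [-0.75, -0.66, 0.05, -0.07], [0.65, -0.69, 0.24, -0.23], [0.15, -0.29, -0.42, 0.85]] @ diag([5.173896382027241, 4.2826205781538995, 2.832570446018144, 0.0013711173416218316]) @ [[0.41, 0.47, -0.31, 0.72], [-0.07, -0.52, -0.85, 0.01], [0.85, -0.47, 0.22, -0.09], [-0.32, -0.54, 0.36, 0.69]]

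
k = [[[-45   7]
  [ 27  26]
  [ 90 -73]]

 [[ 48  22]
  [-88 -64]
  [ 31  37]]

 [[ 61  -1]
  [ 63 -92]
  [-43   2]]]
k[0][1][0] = 27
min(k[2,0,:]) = -1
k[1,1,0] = -88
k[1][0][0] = 48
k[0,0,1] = 7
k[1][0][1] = 22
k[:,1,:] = [[27, 26], [-88, -64], [63, -92]]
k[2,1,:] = [63, -92]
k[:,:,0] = [[-45, 27, 90], [48, -88, 31], [61, 63, -43]]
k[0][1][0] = 27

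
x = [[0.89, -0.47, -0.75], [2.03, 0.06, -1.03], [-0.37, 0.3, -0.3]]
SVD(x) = [[-0.46, 0.44, 0.77], [-0.89, -0.3, -0.35], [0.08, -0.85, 0.52]] @ diag([2.558101713448599, 0.5408899485108324, 0.49127760711362767]) @ [[-0.87, 0.07, 0.48], [0.17, -0.88, 0.44], [-0.46, -0.46, -0.76]]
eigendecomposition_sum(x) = [[0.49+0.25j, -0.25+0.18j, -0.27-0.12j], [1.01-0.57j, (0.03+0.65j), -0.52+0.33j], [-0.09-0.20j, (0.12+0j), (0.05+0.1j)]] + [[(0.49-0.25j), (-0.25-0.18j), -0.27+0.12j], [(1.01+0.57j), 0.03-0.65j, -0.52-0.33j], [-0.09+0.20j, (0.12-0j), (0.05-0.1j)]] + [[(-0.1-0j), 0.03-0.00j, (-0.21+0j)], [0.01+0.00j, (-0+0j), (0.02-0j)], [-0.19-0.00j, (0.06-0j), -0.41+0.00j]]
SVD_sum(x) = [[1.02, -0.09, -0.56], [1.98, -0.16, -1.09], [-0.18, 0.01, 0.10]] + [[0.04, -0.21, 0.1], [-0.03, 0.14, -0.07], [-0.08, 0.4, -0.2]] + [[-0.17, -0.18, -0.29], [0.08, 0.08, 0.13], [-0.12, -0.12, -0.2]]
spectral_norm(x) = 2.56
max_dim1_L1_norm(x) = 3.12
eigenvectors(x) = [[(-0.23-0.35j),-0.23+0.35j,0.46+0.00j],[-0.89+0.00j,-0.89-0.00j,(-0.04+0j)],[-0.01+0.17j,(-0.01-0.17j),0.89+0.00j]]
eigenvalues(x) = [(0.58+1j), (0.58-1j), (-0.51+0j)]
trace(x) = 0.65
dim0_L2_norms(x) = [2.25, 0.56, 1.31]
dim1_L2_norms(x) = [1.26, 2.28, 0.56]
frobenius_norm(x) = 2.66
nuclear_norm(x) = 3.59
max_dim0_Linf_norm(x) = 2.03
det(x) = -0.68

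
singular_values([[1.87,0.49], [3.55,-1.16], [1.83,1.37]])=[4.41, 1.85]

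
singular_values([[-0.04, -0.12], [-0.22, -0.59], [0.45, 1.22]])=[1.45, 0.0]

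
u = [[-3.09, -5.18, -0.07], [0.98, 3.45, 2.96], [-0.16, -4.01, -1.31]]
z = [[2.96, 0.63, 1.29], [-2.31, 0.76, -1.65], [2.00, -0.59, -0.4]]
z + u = [[-0.13,-4.55,1.22], [-1.33,4.21,1.31], [1.84,-4.60,-1.71]]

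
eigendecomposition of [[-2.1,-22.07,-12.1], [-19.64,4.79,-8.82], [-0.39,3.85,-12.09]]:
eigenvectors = [[(0.69+0j), (-0.73+0j), -0.73-0.00j], [(-0.72+0j), -0.59-0.01j, -0.59+0.01j], [-0.09+0.00j, (0.24+0.26j), (0.24-0.26j)]]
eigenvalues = [(22.51+0j), (-15.95+4.1j), (-15.95-4.1j)]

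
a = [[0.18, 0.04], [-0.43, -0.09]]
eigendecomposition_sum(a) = [[0.20, 0.05], [-0.52, -0.12]] + [[-0.02, -0.01], [0.09, 0.03]]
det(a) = 0.00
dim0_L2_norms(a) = [0.47, 0.1]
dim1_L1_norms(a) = [0.22, 0.52]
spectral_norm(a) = 0.48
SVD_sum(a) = [[0.18,  0.04], [-0.43,  -0.09]] + [[-0.0,  0.00], [-0.00,  0.0]]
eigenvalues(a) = [0.08, 0.01]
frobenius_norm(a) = 0.48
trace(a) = 0.09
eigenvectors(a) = [[0.36,-0.23], [-0.93,0.97]]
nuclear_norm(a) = 0.48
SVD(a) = [[-0.39, 0.92], [0.92, 0.39]] @ diag([0.4764405467927364, 0.0020988977674795454]) @ [[-0.98, -0.21],[-0.21, 0.98]]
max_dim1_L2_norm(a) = 0.44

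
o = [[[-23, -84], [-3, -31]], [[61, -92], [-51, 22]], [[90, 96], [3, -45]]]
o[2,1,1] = -45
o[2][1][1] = -45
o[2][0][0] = 90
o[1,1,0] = -51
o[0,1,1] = -31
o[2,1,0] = 3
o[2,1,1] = -45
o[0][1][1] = -31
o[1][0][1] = -92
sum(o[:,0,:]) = 48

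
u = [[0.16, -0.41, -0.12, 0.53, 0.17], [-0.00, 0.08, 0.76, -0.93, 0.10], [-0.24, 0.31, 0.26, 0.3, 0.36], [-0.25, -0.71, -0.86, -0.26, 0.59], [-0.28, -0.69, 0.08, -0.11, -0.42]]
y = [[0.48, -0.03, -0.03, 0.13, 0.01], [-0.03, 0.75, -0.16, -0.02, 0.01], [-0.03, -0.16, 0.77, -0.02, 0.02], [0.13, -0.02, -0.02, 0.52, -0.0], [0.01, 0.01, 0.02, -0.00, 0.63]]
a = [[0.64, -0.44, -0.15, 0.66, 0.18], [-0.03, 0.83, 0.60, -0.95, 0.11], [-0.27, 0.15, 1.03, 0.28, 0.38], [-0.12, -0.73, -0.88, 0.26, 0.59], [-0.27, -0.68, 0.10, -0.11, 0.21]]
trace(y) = 3.15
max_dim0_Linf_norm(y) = 0.77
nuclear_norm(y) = 3.15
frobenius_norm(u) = 2.21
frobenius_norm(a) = 2.60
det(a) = 0.51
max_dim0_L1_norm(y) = 1.0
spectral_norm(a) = 2.02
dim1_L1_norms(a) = [2.07, 2.52, 2.11, 2.58, 1.37]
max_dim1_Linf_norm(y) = 0.77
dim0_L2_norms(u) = [0.47, 1.12, 1.19, 1.15, 0.83]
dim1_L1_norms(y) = [0.68, 0.97, 1.0, 0.69, 0.67]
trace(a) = 2.97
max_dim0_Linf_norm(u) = 0.93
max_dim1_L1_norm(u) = 2.67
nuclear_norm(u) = 4.50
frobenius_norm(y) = 1.46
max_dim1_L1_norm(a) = 2.58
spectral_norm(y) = 0.92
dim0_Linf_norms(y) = [0.48, 0.75, 0.77, 0.52, 0.63]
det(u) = 0.33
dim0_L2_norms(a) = [0.76, 1.38, 1.49, 1.22, 0.76]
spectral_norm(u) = 1.51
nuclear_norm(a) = 5.09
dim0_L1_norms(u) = [0.93, 2.2, 2.08, 2.13, 1.64]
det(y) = 0.08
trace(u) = -0.18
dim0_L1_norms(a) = [1.33, 2.83, 2.76, 2.26, 1.47]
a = u + y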